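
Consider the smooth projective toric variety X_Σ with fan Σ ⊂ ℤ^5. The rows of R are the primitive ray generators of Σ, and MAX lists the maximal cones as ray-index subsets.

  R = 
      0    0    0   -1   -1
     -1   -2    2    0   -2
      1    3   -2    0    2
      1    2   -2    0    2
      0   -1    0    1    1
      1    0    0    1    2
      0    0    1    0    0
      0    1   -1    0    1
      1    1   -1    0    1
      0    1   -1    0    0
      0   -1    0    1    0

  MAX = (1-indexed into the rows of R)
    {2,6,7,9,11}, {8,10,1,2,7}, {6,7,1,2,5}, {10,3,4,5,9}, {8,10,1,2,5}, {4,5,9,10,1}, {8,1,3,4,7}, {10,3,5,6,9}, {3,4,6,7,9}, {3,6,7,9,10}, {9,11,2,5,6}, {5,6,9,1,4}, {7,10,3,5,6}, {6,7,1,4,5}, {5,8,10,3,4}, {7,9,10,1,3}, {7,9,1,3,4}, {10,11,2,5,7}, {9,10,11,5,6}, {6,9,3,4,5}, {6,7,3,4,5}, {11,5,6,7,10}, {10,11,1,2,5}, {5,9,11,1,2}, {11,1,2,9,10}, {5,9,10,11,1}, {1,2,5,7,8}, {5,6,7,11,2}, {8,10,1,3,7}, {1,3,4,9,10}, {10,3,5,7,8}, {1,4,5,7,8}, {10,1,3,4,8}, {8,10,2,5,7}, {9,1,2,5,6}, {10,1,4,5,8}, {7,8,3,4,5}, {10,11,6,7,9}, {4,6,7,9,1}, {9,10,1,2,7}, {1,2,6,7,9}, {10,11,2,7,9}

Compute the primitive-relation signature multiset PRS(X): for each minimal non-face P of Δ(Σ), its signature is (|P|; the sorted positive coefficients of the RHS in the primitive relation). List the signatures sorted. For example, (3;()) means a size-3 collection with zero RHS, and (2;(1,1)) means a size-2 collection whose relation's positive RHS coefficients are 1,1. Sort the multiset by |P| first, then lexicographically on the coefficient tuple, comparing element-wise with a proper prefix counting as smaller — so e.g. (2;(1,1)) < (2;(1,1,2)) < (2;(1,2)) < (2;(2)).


The 18 primitive collections of Σ (r=11, n=5):

  • {2,4}:  v_{2} + v_{4} = 0  ⟹  sig = (2;())
  • {8,9}:  v_{8} + v_{9} = v_{4}  ⟹  sig = (2;(1))
  • {2,3}:  v_{2} + v_{3} = v_{7} + v_{10}  ⟹  sig = (2;(1,1))
  • {8,11}:  v_{8} + v_{11} = v_{5} + v_{10}  ⟹  sig = (2;(1,1))
  • {4,11}:  v_{4} + v_{11} = v_{5} + v_{9} + v_{10}  ⟹  sig = (2;(1,1,1))
  • {6,8}:  v_{6} + v_{8} = v_{4} + v_{5} + v_{7}  ⟹  sig = (2;(1,1,1))
  • {3,11}:  v_{3} + v_{11} = v_{6} + 2·v_{10}  ⟹  sig = (2;(1,2))
  • {1,3,5}:  v_{1} + v_{3} + v_{5} = v_{4}  ⟹  sig = (3;(1))
  • {1,6,10}:  v_{1} + v_{6} + v_{10} = v_{9}  ⟹  sig = (3;(1))
  • {4,7,10}:  v_{4} + v_{7} + v_{10} = v_{3}  ⟹  sig = (3;(1))
  • {5,7,9}:  v_{5} + v_{7} + v_{9} = v_{6}  ⟹  sig = (3;(1))
  • {1,7,11}:  v_{1} + v_{7} + v_{11} = v_{2} + v_{9}  ⟹  sig = (3;(1,1))
  • {2,6,10}:  v_{2} + v_{6} + v_{10} = v_{7} + v_{11}  ⟹  sig = (3;(1,1))
  • {1,3,6}:  v_{1} + v_{3} + v_{6} = v_{4} + v_{7} + v_{9}  ⟹  sig = (3;(1,1,1))
  • {4,6,10}:  v_{4} + v_{6} + v_{10} = v_{3} + v_{5} + v_{9}  ⟹  sig = (3;(1,1,1))
  • {1,6,11}:  v_{1} + v_{6} + v_{11} = v_{2} + v_{5} + 2·v_{9}  ⟹  sig = (3;(1,1,2))
  • {1,5,7,10}:  v_{1} + v_{5} + v_{7} + v_{10} = 0  ⟹  sig = (4;())
  • {2,5,9,10}:  v_{2} + v_{5} + v_{9} + v_{10} = v_{11}  ⟹  sig = (4;(1))

so the primitive-relation signature multiset is
{ (2;()),  (2;(1)),  (2;(1,1)) ×2,  (2;(1,1,1)) ×2,  (2;(1,2)),  (3;(1)) ×4,  (3;(1,1)) ×2,  (3;(1,1,1)) ×2,  (3;(1,1,2)),  (4;()),  (4;(1)) }


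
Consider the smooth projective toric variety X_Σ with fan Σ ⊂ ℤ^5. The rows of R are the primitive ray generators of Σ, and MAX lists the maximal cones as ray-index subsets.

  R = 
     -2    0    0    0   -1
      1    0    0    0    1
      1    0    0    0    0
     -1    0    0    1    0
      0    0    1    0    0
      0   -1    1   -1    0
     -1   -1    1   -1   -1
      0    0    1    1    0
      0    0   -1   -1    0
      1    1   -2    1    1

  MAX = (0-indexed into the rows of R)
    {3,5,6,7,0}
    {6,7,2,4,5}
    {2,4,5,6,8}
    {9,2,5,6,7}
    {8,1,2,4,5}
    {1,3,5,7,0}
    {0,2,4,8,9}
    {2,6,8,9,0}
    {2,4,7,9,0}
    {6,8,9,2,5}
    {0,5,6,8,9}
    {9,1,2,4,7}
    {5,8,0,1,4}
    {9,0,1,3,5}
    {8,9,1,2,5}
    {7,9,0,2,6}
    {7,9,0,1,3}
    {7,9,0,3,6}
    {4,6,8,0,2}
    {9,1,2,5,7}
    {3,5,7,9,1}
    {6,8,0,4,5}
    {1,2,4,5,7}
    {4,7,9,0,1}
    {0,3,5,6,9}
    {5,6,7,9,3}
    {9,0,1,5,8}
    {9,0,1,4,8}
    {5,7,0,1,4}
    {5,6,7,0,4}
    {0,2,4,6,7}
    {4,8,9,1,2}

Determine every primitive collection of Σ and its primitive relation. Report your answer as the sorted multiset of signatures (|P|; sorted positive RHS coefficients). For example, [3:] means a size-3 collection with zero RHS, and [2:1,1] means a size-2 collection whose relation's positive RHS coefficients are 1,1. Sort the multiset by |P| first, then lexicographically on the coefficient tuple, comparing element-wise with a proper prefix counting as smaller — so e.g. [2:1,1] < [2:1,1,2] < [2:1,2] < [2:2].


Primitive collections (10):

  P = {7,8}:  v_{7} + v_{8} = 0 — sig = [2:]
  P = {1,6}:  v_{1} + v_{6} = v_{5} — sig = [2:1]
  P = {2,3}:  v_{2} + v_{3} = v_{6} + v_{7} + v_{9} — sig = [2:1,1,1]
  P = {3,4}:  v_{3} + v_{4} = v_{0} + v_{1} + v_{7} — sig = [2:1,1,1]
  P = {3,8}:  v_{3} + v_{8} = v_{0} + v_{5} + v_{9} — sig = [2:1,1,1]
  P = {0,1,2}:  v_{0} + v_{1} + v_{2} = 0 — sig = [3:]
  P = {4,6,9}:  v_{4} + v_{6} + v_{9} = 0 — sig = [3:]
  P = {0,2,5}:  v_{0} + v_{2} + v_{5} = v_{6} — sig = [3:1]
  P = {4,5,9}:  v_{4} + v_{5} + v_{9} = v_{1} — sig = [3:1]
  P = {0,5,7,9}:  v_{0} + v_{5} + v_{7} + v_{9} = v_{3} — sig = [4:1]

so the primitive-relation signature multiset is
{ [2:],  [2:1],  [2:1,1,1] ×3,  [3:] ×2,  [3:1] ×2,  [4:1] }


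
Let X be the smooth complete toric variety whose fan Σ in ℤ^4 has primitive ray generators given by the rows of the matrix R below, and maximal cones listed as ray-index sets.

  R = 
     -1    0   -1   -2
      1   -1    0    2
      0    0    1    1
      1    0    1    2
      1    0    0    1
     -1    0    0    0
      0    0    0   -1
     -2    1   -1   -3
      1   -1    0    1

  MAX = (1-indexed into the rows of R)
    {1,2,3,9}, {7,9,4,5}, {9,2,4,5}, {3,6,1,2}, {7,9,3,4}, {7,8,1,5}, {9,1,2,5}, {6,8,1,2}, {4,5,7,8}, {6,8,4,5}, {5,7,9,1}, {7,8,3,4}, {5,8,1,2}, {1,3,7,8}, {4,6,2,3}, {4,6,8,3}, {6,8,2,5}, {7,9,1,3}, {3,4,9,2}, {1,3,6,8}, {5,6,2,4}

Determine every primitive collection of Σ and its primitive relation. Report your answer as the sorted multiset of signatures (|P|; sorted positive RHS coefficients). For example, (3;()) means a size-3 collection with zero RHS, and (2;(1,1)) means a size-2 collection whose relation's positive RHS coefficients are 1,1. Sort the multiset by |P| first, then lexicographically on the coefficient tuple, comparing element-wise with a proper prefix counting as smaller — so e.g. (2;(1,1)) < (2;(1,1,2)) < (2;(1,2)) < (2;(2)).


Primitive collections (9):

  {1,4}:  v_{1} + v_{4} = 0  →  sig = (2;())
  {2,7}:  v_{2} + v_{7} = v_{9}  →  sig = (2;(1))
  {3,5}:  v_{3} + v_{5} = v_{4}  →  sig = (2;(1))
  {8,9}:  v_{8} + v_{9} = v_{1}  →  sig = (2;(1))
  {6,7}:  v_{6} + v_{7} = v_{1} + v_{3}  →  sig = (2;(1,1))
  {6,9}:  v_{6} + v_{9} = v_{1} + v_{2} + v_{3}  →  sig = (2;(1,1,1))
  {2,3,8}:  v_{2} + v_{3} + v_{8} = v_{6}  →  sig = (3;(1))
  {1,5,6}:  v_{1} + v_{5} + v_{6} = v_{2} + v_{8}  →  sig = (3;(1,1))
  {2,4,8}:  v_{2} + v_{4} + v_{8} = v_{5} + v_{6}  →  sig = (3;(1,1))

Hence PRS(X_Σ) =
[(2;()), (2;(1)), (2;(1)), (2;(1)), (2;(1,1)), (2;(1,1,1)), (3;(1)), (3;(1,1)), (3;(1,1))]


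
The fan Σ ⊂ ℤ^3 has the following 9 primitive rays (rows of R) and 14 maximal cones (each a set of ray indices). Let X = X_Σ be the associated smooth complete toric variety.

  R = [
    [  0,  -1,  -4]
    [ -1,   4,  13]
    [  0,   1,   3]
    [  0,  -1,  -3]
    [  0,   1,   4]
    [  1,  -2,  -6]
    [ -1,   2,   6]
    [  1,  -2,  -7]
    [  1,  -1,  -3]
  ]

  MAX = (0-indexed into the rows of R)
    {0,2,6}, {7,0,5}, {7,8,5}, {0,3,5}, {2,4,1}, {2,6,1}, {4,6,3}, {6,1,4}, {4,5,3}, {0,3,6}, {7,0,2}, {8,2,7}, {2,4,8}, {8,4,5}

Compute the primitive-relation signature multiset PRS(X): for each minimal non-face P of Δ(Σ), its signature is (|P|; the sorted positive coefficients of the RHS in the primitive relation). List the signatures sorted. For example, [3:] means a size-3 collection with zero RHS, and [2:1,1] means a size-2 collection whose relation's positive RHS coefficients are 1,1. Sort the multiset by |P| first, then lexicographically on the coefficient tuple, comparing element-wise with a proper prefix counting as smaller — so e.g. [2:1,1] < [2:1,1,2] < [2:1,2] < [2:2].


Primitive collections (16):

  P={0,4}:  v_{0} + v_{4} = 0  →  sig = [2:]
  P={2,3}:  v_{2} + v_{3} = 0  →  sig = [2:]
  P={5,6}:  v_{5} + v_{6} = 0  →  sig = [2:]
  P={0,8}:  v_{0} + v_{8} = v_{7}  →  sig = [2:1]
  P={2,5}:  v_{2} + v_{5} = v_{8}  →  sig = [2:1]
  P={3,8}:  v_{3} + v_{8} = v_{5}  →  sig = [2:1]
  P={4,7}:  v_{4} + v_{7} = v_{8}  →  sig = [2:1]
  P={6,8}:  v_{6} + v_{8} = v_{2}  →  sig = [2:1]
  P={0,1}:  v_{0} + v_{1} = v_{2} + v_{6}  →  sig = [2:1,1]
  P={1,3}:  v_{1} + v_{3} = v_{4} + v_{6}  →  sig = [2:1,1]
  P={1,5}:  v_{1} + v_{5} = v_{2} + v_{4}  →  sig = [2:1,1]
  P={3,7}:  v_{3} + v_{7} = v_{0} + v_{5}  →  sig = [2:1,1]
  P={6,7}:  v_{6} + v_{7} = v_{0} + v_{2}  →  sig = [2:1,1]
  P={1,8}:  v_{1} + v_{8} = 2·v_{2} + v_{4}  →  sig = [2:1,2]
  P={1,7}:  v_{1} + v_{7} = 2·v_{2}  →  sig = [2:2]
  P={2,4,6}:  v_{2} + v_{4} + v_{6} = v_{1}  →  sig = [3:1]

so the primitive-relation signature multiset is
    |P|=2: 15 collections, coeffs (), (), (), (1), (1), (1), (1), (1), (1,1), (1,1), (1,1), (1,1), (1,1), (1,2), (2)
    |P|=3: 1 collection, coeffs (1)


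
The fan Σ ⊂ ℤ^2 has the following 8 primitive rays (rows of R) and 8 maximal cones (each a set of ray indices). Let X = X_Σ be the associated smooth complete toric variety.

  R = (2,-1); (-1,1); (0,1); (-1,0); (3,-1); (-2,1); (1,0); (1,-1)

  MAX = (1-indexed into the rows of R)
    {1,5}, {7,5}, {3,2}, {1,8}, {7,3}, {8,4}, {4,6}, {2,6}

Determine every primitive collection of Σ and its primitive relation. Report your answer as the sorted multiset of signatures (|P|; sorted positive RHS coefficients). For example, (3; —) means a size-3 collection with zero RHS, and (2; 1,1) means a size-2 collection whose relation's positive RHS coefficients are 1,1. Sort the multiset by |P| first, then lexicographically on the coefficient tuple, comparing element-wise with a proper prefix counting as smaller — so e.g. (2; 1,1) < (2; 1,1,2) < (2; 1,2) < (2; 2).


The 20 primitive collections of Σ (r=8, n=2):

  • {1,6}:  v_{1} + v_{6} = 0 ; sig = (2; —)
  • {2,8}:  v_{2} + v_{8} = 0 ; sig = (2; —)
  • {4,7}:  v_{4} + v_{7} = 0 ; sig = (2; —)
  • {1,2}:  v_{1} + v_{2} = v_{7} ; sig = (2; 1)
  • {1,4}:  v_{1} + v_{4} = v_{8} ; sig = (2; 1)
  • {1,7}:  v_{1} + v_{7} = v_{5} ; sig = (2; 1)
  • {2,4}:  v_{2} + v_{4} = v_{6} ; sig = (2; 1)
  • {2,7}:  v_{2} + v_{7} = v_{3} ; sig = (2; 1)
  • {3,4}:  v_{3} + v_{4} = v_{2} ; sig = (2; 1)
  • {3,8}:  v_{3} + v_{8} = v_{7} ; sig = (2; 1)
  • {4,5}:  v_{4} + v_{5} = v_{1} ; sig = (2; 1)
  • {5,6}:  v_{5} + v_{6} = v_{7} ; sig = (2; 1)
  • {6,7}:  v_{6} + v_{7} = v_{2} ; sig = (2; 1)
  • {6,8}:  v_{6} + v_{8} = v_{4} ; sig = (2; 1)
  • {7,8}:  v_{7} + v_{8} = v_{1} ; sig = (2; 1)
  • {1,3}:  v_{1} + v_{3} = 2·v_{7} ; sig = (2; 2)
  • {2,5}:  v_{2} + v_{5} = 2·v_{7} ; sig = (2; 2)
  • {3,6}:  v_{3} + v_{6} = 2·v_{2} ; sig = (2; 2)
  • {5,8}:  v_{5} + v_{8} = 2·v_{1} ; sig = (2; 2)
  • {3,5}:  v_{3} + v_{5} = 3·v_{7} ; sig = (2; 3)

so the primitive-relation signature multiset is
    |P|=2: 20 collections, coeffs (), (), (), (1), (1), (1), (1), (1), (1), (1), (1), (1), (1), (1), (1), (2), (2), (2), (2), (3)


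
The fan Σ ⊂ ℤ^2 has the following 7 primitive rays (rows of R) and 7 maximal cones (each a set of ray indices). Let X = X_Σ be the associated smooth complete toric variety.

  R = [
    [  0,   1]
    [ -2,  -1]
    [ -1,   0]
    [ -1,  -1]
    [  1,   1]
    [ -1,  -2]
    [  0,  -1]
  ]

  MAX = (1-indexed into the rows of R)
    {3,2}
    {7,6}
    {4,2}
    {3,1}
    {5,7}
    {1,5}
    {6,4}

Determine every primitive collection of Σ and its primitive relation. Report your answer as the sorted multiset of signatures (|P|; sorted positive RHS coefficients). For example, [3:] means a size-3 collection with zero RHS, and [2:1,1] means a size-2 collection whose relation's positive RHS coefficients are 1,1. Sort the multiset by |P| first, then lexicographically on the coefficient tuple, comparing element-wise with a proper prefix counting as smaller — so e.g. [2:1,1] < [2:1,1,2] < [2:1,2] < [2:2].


Minimal non-faces — 14 found among 7 rays, 7 max cones:

  P={1,7}:  v_{1} + v_{7} = 0 — sig = [2:]
  P={4,5}:  v_{4} + v_{5} = 0 — sig = [2:]
  P={1,4}:  v_{1} + v_{4} = v_{3} — sig = [2:1]
  P={1,6}:  v_{1} + v_{6} = v_{4} — sig = [2:1]
  P={2,5}:  v_{2} + v_{5} = v_{3} — sig = [2:1]
  P={3,4}:  v_{3} + v_{4} = v_{2} — sig = [2:1]
  P={3,5}:  v_{3} + v_{5} = v_{1} — sig = [2:1]
  P={3,7}:  v_{3} + v_{7} = v_{4} — sig = [2:1]
  P={4,7}:  v_{4} + v_{7} = v_{6} — sig = [2:1]
  P={5,6}:  v_{5} + v_{6} = v_{7} — sig = [2:1]
  P={1,2}:  v_{1} + v_{2} = 2·v_{3} — sig = [2:2]
  P={2,7}:  v_{2} + v_{7} = 2·v_{4} — sig = [2:2]
  P={3,6}:  v_{3} + v_{6} = 2·v_{4} — sig = [2:2]
  P={2,6}:  v_{2} + v_{6} = 3·v_{4} — sig = [2:3]

Signatures (|P|; sorted positive RHS coefficients), sorted:
    |P|=2: 14 collections, coeffs (), (), (1), (1), (1), (1), (1), (1), (1), (1), (2), (2), (2), (3)


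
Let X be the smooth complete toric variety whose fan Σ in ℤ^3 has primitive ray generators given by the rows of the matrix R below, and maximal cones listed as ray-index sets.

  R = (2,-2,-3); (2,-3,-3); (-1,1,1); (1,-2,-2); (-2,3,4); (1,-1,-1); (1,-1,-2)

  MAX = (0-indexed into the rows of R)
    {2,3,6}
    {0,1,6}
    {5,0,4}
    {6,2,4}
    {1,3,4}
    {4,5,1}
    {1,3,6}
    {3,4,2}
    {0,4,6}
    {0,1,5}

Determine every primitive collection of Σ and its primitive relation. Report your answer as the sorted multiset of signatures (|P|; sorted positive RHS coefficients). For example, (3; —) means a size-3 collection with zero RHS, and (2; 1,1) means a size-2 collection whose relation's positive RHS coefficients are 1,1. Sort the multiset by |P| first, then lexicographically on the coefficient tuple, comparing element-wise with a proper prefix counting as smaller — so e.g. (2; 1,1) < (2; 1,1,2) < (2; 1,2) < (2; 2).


Δ(Σ) — 7 vertices, 9 min non-faces:

  • {2,5}:  v_{2} + v_{5} = 0  →  sig = (2; —)
  • {0,2}:  v_{0} + v_{2} = v_{6}  →  sig = (2; 1)
  • {1,2}:  v_{1} + v_{2} = v_{3}  →  sig = (2; 1)
  • {3,5}:  v_{3} + v_{5} = v_{1}  →  sig = (2; 1)
  • {5,6}:  v_{5} + v_{6} = v_{0}  →  sig = (2; 1)
  • {0,3}:  v_{0} + v_{3} = v_{1} + v_{6}  →  sig = (2; 1,1)
  • {3,4,6}:  v_{3} + v_{4} + v_{6} = 0  →  sig = (3; —)
  • {1,4,6}:  v_{1} + v_{4} + v_{6} = v_{5}  →  sig = (3; 1)
  • {0,1,4}:  v_{0} + v_{1} + v_{4} = 2·v_{5}  →  sig = (3; 2)

so the primitive-relation signature multiset is
    (2; —)
    (2; 1)
    (2; 1)
    (2; 1)
    (2; 1)
    (2; 1,1)
    (3; —)
    (3; 1)
    (3; 2)


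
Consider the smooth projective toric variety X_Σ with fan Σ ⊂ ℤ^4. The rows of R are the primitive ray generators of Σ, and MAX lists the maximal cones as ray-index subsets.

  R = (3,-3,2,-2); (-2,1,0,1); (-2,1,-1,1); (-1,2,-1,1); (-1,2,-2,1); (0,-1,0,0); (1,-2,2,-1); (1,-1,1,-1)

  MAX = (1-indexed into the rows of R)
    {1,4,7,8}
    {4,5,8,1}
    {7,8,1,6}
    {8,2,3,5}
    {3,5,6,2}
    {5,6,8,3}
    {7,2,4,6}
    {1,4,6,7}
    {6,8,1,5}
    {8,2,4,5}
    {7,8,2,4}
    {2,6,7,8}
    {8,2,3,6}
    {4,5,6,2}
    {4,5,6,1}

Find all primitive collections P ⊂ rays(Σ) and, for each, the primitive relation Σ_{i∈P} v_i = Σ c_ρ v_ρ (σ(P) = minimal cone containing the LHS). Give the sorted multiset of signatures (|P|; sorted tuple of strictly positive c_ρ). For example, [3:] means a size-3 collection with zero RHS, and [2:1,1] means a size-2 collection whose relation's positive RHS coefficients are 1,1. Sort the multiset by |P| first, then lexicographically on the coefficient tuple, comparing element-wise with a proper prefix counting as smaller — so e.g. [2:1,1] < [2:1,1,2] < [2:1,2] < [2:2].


The 7 primitive collections of Σ (r=8, n=4):

  P={5,7}:  v_{5} + v_{7} = 0  ⇒ sig = [2:]
  P={1,2}:  v_{1} + v_{2} = v_{7}  ⇒ sig = [2:1]
  P={1,3}:  v_{1} + v_{3} = v_{6} + v_{8}  ⇒ sig = [2:1,1]
  P={3,4}:  v_{3} + v_{4} = v_{2} + v_{5}  ⇒ sig = [2:1,1]
  P={3,7}:  v_{3} + v_{7} = v_{2} + v_{6} + v_{8}  ⇒ sig = [2:1,1,1]
  P={4,6,8}:  v_{4} + v_{6} + v_{8} = 0  ⇒ sig = [3:]
  P={2,5,6,8}:  v_{2} + v_{5} + v_{6} + v_{8} = v_{3}  ⇒ sig = [4:1]

Sorted signature multiset PRS(X):
{ [2:],  [2:1],  [2:1,1] ×2,  [2:1,1,1],  [3:],  [4:1] }


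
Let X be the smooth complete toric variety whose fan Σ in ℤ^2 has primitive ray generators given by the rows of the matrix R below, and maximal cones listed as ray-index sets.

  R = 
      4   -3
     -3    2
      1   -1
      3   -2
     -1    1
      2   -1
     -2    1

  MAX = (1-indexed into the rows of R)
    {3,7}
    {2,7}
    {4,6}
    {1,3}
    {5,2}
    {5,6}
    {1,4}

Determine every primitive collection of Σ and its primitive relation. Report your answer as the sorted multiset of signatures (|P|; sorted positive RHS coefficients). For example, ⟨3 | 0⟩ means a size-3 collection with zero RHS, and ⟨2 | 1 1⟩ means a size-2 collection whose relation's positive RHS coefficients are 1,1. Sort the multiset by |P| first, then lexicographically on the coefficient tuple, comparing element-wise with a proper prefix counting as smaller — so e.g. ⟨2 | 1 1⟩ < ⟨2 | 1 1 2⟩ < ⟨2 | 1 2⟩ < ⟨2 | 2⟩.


Δ(Σ) — 7 vertices, 14 min non-faces:

  • {2,4}:  v_{2} + v_{4} = 0  →  sig = ⟨2 | 0⟩
  • {3,5}:  v_{3} + v_{5} = 0  →  sig = ⟨2 | 0⟩
  • {6,7}:  v_{6} + v_{7} = 0  →  sig = ⟨2 | 0⟩
  • {1,2}:  v_{1} + v_{2} = v_{3}  →  sig = ⟨2 | 1⟩
  • {1,5}:  v_{1} + v_{5} = v_{4}  →  sig = ⟨2 | 1⟩
  • {2,3}:  v_{2} + v_{3} = v_{7}  →  sig = ⟨2 | 1⟩
  • {2,6}:  v_{2} + v_{6} = v_{5}  →  sig = ⟨2 | 1⟩
  • {3,4}:  v_{3} + v_{4} = v_{1}  →  sig = ⟨2 | 1⟩
  • {3,6}:  v_{3} + v_{6} = v_{4}  →  sig = ⟨2 | 1⟩
  • {4,5}:  v_{4} + v_{5} = v_{6}  →  sig = ⟨2 | 1⟩
  • {4,7}:  v_{4} + v_{7} = v_{3}  →  sig = ⟨2 | 1⟩
  • {5,7}:  v_{5} + v_{7} = v_{2}  →  sig = ⟨2 | 1⟩
  • {1,6}:  v_{1} + v_{6} = 2·v_{4}  →  sig = ⟨2 | 2⟩
  • {1,7}:  v_{1} + v_{7} = 2·v_{3}  →  sig = ⟨2 | 2⟩

so the primitive-relation signature multiset is
    |P|=2: 14 collections, coeffs (), (), (), (1), (1), (1), (1), (1), (1), (1), (1), (1), (2), (2)


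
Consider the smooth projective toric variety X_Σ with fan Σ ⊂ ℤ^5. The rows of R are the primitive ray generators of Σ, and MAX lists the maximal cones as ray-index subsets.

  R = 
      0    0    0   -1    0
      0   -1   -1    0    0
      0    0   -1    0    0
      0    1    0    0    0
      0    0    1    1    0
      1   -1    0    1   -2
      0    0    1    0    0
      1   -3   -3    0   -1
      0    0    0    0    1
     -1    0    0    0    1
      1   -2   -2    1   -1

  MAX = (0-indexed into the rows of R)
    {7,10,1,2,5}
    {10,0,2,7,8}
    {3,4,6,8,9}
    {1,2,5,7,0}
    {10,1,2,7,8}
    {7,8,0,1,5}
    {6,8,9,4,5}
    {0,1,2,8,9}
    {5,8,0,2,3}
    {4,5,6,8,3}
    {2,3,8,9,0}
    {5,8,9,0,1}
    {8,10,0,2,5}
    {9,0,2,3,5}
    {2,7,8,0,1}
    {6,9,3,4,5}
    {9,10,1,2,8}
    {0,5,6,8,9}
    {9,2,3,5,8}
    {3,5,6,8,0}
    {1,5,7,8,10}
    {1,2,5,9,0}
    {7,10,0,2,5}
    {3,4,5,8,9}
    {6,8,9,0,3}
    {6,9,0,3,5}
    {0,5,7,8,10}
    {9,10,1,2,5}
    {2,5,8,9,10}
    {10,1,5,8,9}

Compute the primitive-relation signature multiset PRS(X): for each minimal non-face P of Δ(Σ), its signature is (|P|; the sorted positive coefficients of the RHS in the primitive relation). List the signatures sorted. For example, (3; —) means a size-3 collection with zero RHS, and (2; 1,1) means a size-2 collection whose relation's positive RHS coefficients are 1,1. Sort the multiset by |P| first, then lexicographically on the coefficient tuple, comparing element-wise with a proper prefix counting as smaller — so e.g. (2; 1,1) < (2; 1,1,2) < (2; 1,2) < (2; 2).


The 20 primitive collections of Σ (r=11, n=5):

  P={2,6}:  v_{2} + v_{6} = 0  ⇒ sig = (2; —)
  P={0,4}:  v_{0} + v_{4} = v_{6}  ⇒ sig = (2; 1)
  P={1,3}:  v_{1} + v_{3} = v_{2}  ⇒ sig = (2; 1)
  P={1,4}:  v_{1} + v_{4} = v_{5} + v_{8} + v_{9}  ⇒ sig = (2; 1,1,1)
  P={3,7}:  v_{3} + v_{7} = v_{0} + v_{2} + v_{10}  ⇒ sig = (2; 1,1,1)
  P={6,10}:  v_{6} + v_{10} = v_{1} + v_{5} + v_{8}  ⇒ sig = (2; 1,1,1)
  P={1,6}:  v_{1} + v_{6} = v_{0} + v_{5} + v_{8} + v_{9}  ⇒ sig = (2; 1,1,1,1)
  P={2,4}:  v_{2} + v_{4} = v_{3} + v_{5} + v_{8} + v_{9}  ⇒ sig = (2; 1,1,1,1)
  P={6,7}:  v_{6} + v_{7} = v_{0} + 2·v_{1} + v_{5} + v_{8}  ⇒ sig = (2; 1,1,1,2)
  P={3,10}:  v_{3} + v_{10} = 2·v_{2} + v_{5} + v_{8}  ⇒ sig = (2; 1,1,2)
  P={4,7}:  v_{4} + v_{7} = 2·v_{1} + v_{5} + v_{8}  ⇒ sig = (2; 1,1,2)
  P={4,10}:  v_{4} + v_{10} = v_{2} + 2·v_{5} + 2·v_{8} + v_{9}  ⇒ sig = (2; 1,1,2,2)
  P={7,9}:  v_{7} + v_{9} = 3·v_{1}  ⇒ sig = (2; 3)
  P={0,1,10}:  v_{0} + v_{1} + v_{10} = v_{7}  ⇒ sig = (3; 1)
  P={0,9,10}:  v_{0} + v_{9} + v_{10} = 2·v_{1}  ⇒ sig = (3; 2)
  P={1,2,5,8}:  v_{1} + v_{2} + v_{5} + v_{8} = v_{10}  ⇒ sig = (4; 1)
  P={2,5,7,8}:  v_{2} + v_{5} + v_{7} + v_{8} = v_{0} + 2·v_{10}  ⇒ sig = (4; 1,2)
  P={0,3,5,8,9}:  v_{0} + v_{3} + v_{5} + v_{8} + v_{9} = 0  ⇒ sig = (5; —)
  P={0,2,5,8,9}:  v_{0} + v_{2} + v_{5} + v_{8} + v_{9} = v_{1}  ⇒ sig = (5; 1)
  P={3,5,6,8,9}:  v_{3} + v_{5} + v_{6} + v_{8} + v_{9} = v_{4}  ⇒ sig = (5; 1)

so the primitive-relation signature multiset is
    |P|=2: 13 collections, coeffs (), (1), (1), (1,1,1), (1,1,1), (1,1,1), (1,1,1,1), (1,1,1,1), (1,1,1,2), (1,1,2), (1,1,2), (1,1,2,2), (3)
    |P|=3: 2 collections, coeffs (1), (2)
    |P|=4: 2 collections, coeffs (1), (1,2)
    |P|=5: 3 collections, coeffs (), (1), (1)


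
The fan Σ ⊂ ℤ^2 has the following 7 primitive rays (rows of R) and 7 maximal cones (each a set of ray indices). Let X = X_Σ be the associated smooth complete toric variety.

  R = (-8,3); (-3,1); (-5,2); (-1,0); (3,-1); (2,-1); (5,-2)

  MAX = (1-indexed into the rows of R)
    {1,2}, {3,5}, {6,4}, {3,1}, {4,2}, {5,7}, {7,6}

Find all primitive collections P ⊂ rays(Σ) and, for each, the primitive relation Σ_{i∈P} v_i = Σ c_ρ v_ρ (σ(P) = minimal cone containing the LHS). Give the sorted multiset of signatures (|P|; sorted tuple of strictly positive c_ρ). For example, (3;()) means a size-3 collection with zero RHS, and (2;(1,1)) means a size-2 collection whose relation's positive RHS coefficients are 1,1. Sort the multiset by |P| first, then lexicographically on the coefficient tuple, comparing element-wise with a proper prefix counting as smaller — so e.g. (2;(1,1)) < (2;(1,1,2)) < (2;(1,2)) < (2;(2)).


Primitive collections (14):

  • {2,5}:  v_{2} + v_{5} = 0  ⟹  sig = (2;())
  • {3,7}:  v_{3} + v_{7} = 0  ⟹  sig = (2;())
  • {1,5}:  v_{1} + v_{5} = v_{3}  ⟹  sig = (2;(1))
  • {1,7}:  v_{1} + v_{7} = v_{2}  ⟹  sig = (2;(1))
  • {2,3}:  v_{2} + v_{3} = v_{1}  ⟹  sig = (2;(1))
  • {2,6}:  v_{2} + v_{6} = v_{4}  ⟹  sig = (2;(1))
  • {2,7}:  v_{2} + v_{7} = v_{6}  ⟹  sig = (2;(1))
  • {3,6}:  v_{3} + v_{6} = v_{2}  ⟹  sig = (2;(1))
  • {4,5}:  v_{4} + v_{5} = v_{6}  ⟹  sig = (2;(1))
  • {5,6}:  v_{5} + v_{6} = v_{7}  ⟹  sig = (2;(1))
  • {1,6}:  v_{1} + v_{6} = 2·v_{2}  ⟹  sig = (2;(2))
  • {3,4}:  v_{3} + v_{4} = 2·v_{2}  ⟹  sig = (2;(2))
  • {4,7}:  v_{4} + v_{7} = 2·v_{6}  ⟹  sig = (2;(2))
  • {1,4}:  v_{1} + v_{4} = 3·v_{2}  ⟹  sig = (2;(3))

so the primitive-relation signature multiset is
    (2;())
    (2;())
    (2;(1))
    (2;(1))
    (2;(1))
    (2;(1))
    (2;(1))
    (2;(1))
    (2;(1))
    (2;(1))
    (2;(2))
    (2;(2))
    (2;(2))
    (2;(3))


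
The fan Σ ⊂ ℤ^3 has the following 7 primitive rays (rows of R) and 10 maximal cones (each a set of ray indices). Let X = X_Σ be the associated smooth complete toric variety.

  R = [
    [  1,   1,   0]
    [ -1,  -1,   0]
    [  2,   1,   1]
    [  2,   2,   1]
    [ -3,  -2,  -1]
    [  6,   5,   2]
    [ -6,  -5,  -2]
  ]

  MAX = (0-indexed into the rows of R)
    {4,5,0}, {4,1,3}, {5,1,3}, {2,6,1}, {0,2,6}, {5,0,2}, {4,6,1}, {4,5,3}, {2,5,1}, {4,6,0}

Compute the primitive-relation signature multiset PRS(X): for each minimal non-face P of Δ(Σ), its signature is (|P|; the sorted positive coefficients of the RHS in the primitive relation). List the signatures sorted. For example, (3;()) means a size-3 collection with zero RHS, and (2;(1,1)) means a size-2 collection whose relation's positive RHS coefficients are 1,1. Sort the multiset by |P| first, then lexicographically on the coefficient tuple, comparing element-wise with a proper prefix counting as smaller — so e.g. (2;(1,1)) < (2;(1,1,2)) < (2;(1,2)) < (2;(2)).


|primitive collections| = 7. Relations:

  P = {0,1}:  v_{0} + v_{1} = 0  ⟹  sig = (2;())
  P = {5,6}:  v_{5} + v_{6} = 0  ⟹  sig = (2;())
  P = {2,4}:  v_{2} + v_{4} = v_{1}  ⟹  sig = (2;(1))
  P = {0,3}:  v_{0} + v_{3} = v_{4} + v_{5}  ⟹  sig = (2;(1,1))
  P = {3,6}:  v_{3} + v_{6} = v_{1} + v_{4}  ⟹  sig = (2;(1,1))
  P = {2,3}:  v_{2} + v_{3} = 2·v_{1} + v_{5}  ⟹  sig = (2;(1,2))
  P = {1,4,5}:  v_{1} + v_{4} + v_{5} = v_{3}  ⟹  sig = (3;(1))

Sorted signature multiset PRS(X):
[(2;()), (2;()), (2;(1)), (2;(1,1)), (2;(1,1)), (2;(1,2)), (3;(1))]


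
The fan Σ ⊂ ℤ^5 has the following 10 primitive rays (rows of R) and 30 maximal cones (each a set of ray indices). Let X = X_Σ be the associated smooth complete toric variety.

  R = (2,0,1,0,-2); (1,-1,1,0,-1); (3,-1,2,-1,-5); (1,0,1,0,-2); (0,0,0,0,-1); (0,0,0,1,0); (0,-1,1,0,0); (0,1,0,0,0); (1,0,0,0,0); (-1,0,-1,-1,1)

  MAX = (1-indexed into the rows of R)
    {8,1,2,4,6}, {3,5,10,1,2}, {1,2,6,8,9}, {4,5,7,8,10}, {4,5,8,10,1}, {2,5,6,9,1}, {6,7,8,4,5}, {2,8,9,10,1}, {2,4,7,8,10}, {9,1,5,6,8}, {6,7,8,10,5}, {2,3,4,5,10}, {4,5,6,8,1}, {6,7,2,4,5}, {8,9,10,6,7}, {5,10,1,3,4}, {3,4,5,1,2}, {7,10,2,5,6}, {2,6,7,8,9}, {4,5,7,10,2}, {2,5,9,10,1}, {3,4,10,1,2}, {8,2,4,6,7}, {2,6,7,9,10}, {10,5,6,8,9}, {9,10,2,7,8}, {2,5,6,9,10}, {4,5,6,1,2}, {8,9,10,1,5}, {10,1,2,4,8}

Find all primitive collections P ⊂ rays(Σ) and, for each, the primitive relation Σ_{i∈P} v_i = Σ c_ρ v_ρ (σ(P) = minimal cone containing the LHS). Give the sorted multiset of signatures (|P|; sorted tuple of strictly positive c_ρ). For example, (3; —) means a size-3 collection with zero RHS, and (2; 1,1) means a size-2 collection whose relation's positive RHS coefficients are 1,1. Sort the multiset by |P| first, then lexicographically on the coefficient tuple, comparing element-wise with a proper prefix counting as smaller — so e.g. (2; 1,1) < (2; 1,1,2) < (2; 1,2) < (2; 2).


Σ has 12 primitive collections:

  {4,9}:  v_{4} + v_{9} = v_{1}  →  sig = (2; 1)
  {3,9}:  v_{3} + v_{9} = 2·v_{1} + v_{2} + v_{5} + v_{10}  →  sig = (2; 1,1,1,2)
  {3,6}:  v_{3} + v_{6} = v_{1} + v_{2} + 2·v_{5}  →  sig = (2; 1,1,2)
  {3,8}:  v_{3} + v_{8} = v_{1} + 2·v_{4} + v_{10}  →  sig = (2; 1,1,2)
  {1,7}:  v_{1} + v_{7} = 2·v_{2} + v_{8}  →  sig = (2; 1,2)
  {3,7}:  v_{3} + v_{7} = 2·v_{2} + 2·v_{4} + v_{10}  →  sig = (2; 1,2,2)
  {2,5,8}:  v_{2} + v_{5} + v_{8} = v_{4}  →  sig = (3; 1)
  {4,6,10}:  v_{4} + v_{6} + v_{10} = v_{5}  →  sig = (3; 1)
  {5,7,9}:  v_{5} + v_{7} + v_{9} = v_{2}  →  sig = (3; 1)
  {1,6,10}:  v_{1} + v_{6} + v_{10} = v_{5} + v_{9}  →  sig = (3; 1,1)
  {2,6,8,10}:  v_{2} + v_{6} + v_{8} + v_{10} = 0  →  sig = (4; —)
  {1,2,4,5,10}:  v_{1} + v_{2} + v_{4} + v_{5} + v_{10} = v_{3}  →  sig = (5; 1)

so the primitive-relation signature multiset is
    |P|=2: 6 collections, coeffs (1), (1,1,1,2), (1,1,2), (1,1,2), (1,2), (1,2,2)
    |P|=3: 4 collections, coeffs (1), (1), (1), (1,1)
    |P|=4: 1 collection, coeffs ()
    |P|=5: 1 collection, coeffs (1)


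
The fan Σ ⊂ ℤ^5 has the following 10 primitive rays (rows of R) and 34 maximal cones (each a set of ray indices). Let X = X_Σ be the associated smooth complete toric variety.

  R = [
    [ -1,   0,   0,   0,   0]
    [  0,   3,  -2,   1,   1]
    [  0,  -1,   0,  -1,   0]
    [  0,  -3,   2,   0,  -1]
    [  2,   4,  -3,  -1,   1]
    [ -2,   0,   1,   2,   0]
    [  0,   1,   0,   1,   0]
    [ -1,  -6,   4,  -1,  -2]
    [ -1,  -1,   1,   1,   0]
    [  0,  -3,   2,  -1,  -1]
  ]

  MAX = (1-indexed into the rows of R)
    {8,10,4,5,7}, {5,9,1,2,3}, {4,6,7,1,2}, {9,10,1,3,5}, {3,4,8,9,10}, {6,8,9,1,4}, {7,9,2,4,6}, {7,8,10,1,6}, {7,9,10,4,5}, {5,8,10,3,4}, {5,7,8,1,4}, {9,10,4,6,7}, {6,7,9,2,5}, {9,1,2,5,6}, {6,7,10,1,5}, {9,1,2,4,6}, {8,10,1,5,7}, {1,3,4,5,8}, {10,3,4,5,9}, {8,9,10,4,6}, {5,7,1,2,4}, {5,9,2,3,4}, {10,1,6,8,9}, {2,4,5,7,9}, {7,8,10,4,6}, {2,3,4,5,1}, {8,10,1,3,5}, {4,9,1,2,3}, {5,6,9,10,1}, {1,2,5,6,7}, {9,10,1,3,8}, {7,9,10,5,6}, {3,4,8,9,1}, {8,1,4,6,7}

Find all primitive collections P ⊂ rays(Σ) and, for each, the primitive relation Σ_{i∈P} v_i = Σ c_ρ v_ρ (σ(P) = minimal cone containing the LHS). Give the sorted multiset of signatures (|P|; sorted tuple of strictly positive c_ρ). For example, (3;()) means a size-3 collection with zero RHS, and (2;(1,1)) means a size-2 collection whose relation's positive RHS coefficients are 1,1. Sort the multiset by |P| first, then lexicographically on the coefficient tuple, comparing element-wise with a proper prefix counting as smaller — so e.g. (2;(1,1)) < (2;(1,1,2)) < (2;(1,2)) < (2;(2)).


Δ(Σ) — 10 vertices, 11 min non-faces:

  P = {2,10}:  v_{2} + v_{10} = 0  ⟹  sig = (2;())
  P = {3,7}:  v_{3} + v_{7} = 0  ⟹  sig = (2;())
  P = {2,8}:  v_{2} + v_{8} = v_{1} + v_{4}  ⟹  sig = (2;(1,1))
  P = {3,6}:  v_{3} + v_{6} = v_{1} + v_{9}  ⟹  sig = (2;(1,1))
  P = {1,4,10}:  v_{1} + v_{4} + v_{10} = v_{8}  ⟹  sig = (3;(1))
  P = {1,7,9}:  v_{1} + v_{7} + v_{9} = v_{6}  ⟹  sig = (3;(1))
  P = {4,5,6}:  v_{4} + v_{5} + v_{6} = v_{7}  ⟹  sig = (3;(1))
  P = {5,8,9}:  v_{5} + v_{8} + v_{9} = v_{10}  ⟹  sig = (3;(1))
  P = {5,6,8}:  v_{5} + v_{6} + v_{8} = v_{1} + v_{7} + v_{10}  ⟹  sig = (3;(1,1,1))
  P = {7,8,9}:  v_{7} + v_{8} + v_{9} = v_{4} + v_{6} + v_{10}  ⟹  sig = (3;(1,1,1))
  P = {1,4,5,9}:  v_{1} + v_{4} + v_{5} + v_{9} = 0  ⟹  sig = (4;())

Signatures (|P|; sorted positive RHS coefficients), sorted:
{ (2;()) ×2,  (2;(1,1)) ×2,  (3;(1)) ×4,  (3;(1,1,1)) ×2,  (4;()) }


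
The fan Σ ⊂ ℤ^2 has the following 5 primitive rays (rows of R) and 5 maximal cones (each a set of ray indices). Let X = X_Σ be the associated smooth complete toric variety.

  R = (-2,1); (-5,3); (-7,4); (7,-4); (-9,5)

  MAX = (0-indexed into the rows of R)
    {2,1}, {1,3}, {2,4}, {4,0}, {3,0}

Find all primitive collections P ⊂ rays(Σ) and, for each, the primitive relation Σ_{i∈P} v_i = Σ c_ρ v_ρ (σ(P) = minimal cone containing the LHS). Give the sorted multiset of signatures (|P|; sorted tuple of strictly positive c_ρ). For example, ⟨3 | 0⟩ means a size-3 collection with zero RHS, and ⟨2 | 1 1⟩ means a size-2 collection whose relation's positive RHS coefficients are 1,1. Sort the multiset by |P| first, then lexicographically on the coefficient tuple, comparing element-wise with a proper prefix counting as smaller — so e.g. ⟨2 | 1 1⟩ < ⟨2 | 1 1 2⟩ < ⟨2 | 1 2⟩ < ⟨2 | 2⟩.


5 minimal non-faces of Δ(Σ) (on 5 rays):

  P={2,3}:  v_{2} + v_{3} = 0  →  sig = ⟨2 | 0⟩
  P={0,1}:  v_{0} + v_{1} = v_{2}  →  sig = ⟨2 | 1⟩
  P={0,2}:  v_{0} + v_{2} = v_{4}  →  sig = ⟨2 | 1⟩
  P={3,4}:  v_{3} + v_{4} = v_{0}  →  sig = ⟨2 | 1⟩
  P={1,4}:  v_{1} + v_{4} = 2·v_{2}  →  sig = ⟨2 | 2⟩

Signatures (|P|; sorted positive RHS coefficients), sorted:
[⟨2 | 0⟩, ⟨2 | 1⟩, ⟨2 | 1⟩, ⟨2 | 1⟩, ⟨2 | 2⟩]


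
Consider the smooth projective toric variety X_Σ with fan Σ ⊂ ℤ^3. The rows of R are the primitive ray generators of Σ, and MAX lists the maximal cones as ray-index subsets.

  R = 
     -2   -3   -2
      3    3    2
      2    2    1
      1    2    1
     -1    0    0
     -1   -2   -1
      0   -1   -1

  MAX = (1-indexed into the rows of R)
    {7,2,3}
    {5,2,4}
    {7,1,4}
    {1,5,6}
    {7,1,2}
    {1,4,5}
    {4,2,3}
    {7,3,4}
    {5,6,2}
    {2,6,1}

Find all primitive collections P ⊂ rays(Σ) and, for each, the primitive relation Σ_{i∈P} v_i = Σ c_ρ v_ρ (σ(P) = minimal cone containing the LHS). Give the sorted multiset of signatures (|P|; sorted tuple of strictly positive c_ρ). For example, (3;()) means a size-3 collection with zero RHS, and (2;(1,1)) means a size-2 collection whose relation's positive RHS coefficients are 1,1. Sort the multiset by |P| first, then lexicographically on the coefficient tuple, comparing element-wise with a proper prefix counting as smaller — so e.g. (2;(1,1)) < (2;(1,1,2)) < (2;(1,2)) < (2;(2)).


Primitive collections (9):

  P = {4,6}:  v_{4} + v_{6} = 0 ; sig = (2;())
  P = {1,3}:  v_{1} + v_{3} = v_{7} ; sig = (2;(1))
  P = {3,5}:  v_{3} + v_{5} = v_{4} ; sig = (2;(1))
  P = {3,6}:  v_{3} + v_{6} = v_{1} + v_{2} ; sig = (2;(1,1))
  P = {5,7}:  v_{5} + v_{7} = v_{1} + v_{4} ; sig = (2;(1,1))
  P = {6,7}:  v_{6} + v_{7} = 2·v_{1} + v_{2} ; sig = (2;(1,2))
  P = {1,2,5}:  v_{1} + v_{2} + v_{5} = 0 ; sig = (3;())
  P = {1,2,4}:  v_{1} + v_{2} + v_{4} = v_{3} ; sig = (3;(1))
  P = {2,4,7}:  v_{2} + v_{4} + v_{7} = 2·v_{3} ; sig = (3;(2))

so the primitive-relation signature multiset is
    |P|=2: 6 collections, coeffs (), (1), (1), (1,1), (1,1), (1,2)
    |P|=3: 3 collections, coeffs (), (1), (2)


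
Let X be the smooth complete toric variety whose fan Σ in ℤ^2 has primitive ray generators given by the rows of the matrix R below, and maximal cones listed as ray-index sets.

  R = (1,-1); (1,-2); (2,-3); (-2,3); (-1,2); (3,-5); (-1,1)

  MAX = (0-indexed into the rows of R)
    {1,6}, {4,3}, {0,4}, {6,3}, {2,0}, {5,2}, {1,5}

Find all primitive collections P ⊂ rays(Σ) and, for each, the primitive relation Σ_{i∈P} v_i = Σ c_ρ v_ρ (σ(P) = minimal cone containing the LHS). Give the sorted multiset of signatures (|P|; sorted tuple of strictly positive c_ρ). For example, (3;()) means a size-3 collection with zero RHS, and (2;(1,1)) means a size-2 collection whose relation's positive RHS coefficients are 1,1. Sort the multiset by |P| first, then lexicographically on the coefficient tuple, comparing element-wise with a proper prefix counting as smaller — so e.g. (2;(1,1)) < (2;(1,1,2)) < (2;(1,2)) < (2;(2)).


Primitive collections (14):

  P={0,6}:  v_{0} + v_{6} = 0  ⇒ sig = (2;())
  P={1,4}:  v_{1} + v_{4} = 0  ⇒ sig = (2;())
  P={2,3}:  v_{2} + v_{3} = 0  ⇒ sig = (2;())
  P={0,1}:  v_{0} + v_{1} = v_{2}  ⇒ sig = (2;(1))
  P={0,3}:  v_{0} + v_{3} = v_{4}  ⇒ sig = (2;(1))
  P={1,2}:  v_{1} + v_{2} = v_{5}  ⇒ sig = (2;(1))
  P={1,3}:  v_{1} + v_{3} = v_{6}  ⇒ sig = (2;(1))
  P={2,4}:  v_{2} + v_{4} = v_{0}  ⇒ sig = (2;(1))
  P={2,6}:  v_{2} + v_{6} = v_{1}  ⇒ sig = (2;(1))
  P={3,5}:  v_{3} + v_{5} = v_{1}  ⇒ sig = (2;(1))
  P={4,5}:  v_{4} + v_{5} = v_{2}  ⇒ sig = (2;(1))
  P={4,6}:  v_{4} + v_{6} = v_{3}  ⇒ sig = (2;(1))
  P={0,5}:  v_{0} + v_{5} = 2·v_{2}  ⇒ sig = (2;(2))
  P={5,6}:  v_{5} + v_{6} = 2·v_{1}  ⇒ sig = (2;(2))

Hence PRS(X_Σ) =
    (2;())
    (2;())
    (2;())
    (2;(1))
    (2;(1))
    (2;(1))
    (2;(1))
    (2;(1))
    (2;(1))
    (2;(1))
    (2;(1))
    (2;(1))
    (2;(2))
    (2;(2))


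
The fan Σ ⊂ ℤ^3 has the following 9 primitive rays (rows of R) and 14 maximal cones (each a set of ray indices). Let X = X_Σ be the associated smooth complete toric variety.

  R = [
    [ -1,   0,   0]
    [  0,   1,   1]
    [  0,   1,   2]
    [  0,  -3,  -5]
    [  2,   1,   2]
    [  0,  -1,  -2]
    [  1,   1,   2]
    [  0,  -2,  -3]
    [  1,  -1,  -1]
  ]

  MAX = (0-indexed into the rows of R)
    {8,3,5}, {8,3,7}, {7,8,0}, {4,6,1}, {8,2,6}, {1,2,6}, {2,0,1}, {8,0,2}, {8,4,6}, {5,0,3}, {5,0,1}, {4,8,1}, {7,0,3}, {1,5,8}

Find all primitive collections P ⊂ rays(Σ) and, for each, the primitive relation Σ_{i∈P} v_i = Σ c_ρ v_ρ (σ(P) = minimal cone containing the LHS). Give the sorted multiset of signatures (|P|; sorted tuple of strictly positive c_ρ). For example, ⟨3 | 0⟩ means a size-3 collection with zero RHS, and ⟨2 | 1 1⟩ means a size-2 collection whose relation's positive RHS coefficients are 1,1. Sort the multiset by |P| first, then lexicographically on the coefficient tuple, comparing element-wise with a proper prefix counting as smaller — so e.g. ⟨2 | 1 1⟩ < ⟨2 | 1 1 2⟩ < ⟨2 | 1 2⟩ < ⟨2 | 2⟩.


20 collections generate NE(X_Σ); each relation:

  P={2,5}:  v_{2} + v_{5} = 0 ; sig = ⟨2 | 0⟩
  P={0,4}:  v_{0} + v_{4} = v_{6} ; sig = ⟨2 | 1⟩
  P={0,6}:  v_{0} + v_{6} = v_{2} ; sig = ⟨2 | 1⟩
  P={1,7}:  v_{1} + v_{7} = v_{5} ; sig = ⟨2 | 1⟩
  P={2,3}:  v_{2} + v_{3} = v_{7} ; sig = ⟨2 | 1⟩
  P={5,7}:  v_{5} + v_{7} = v_{3} ; sig = ⟨2 | 1⟩
  P={6,7}:  v_{6} + v_{7} = v_{8} ; sig = ⟨2 | 1⟩
  P={2,7}:  v_{2} + v_{7} = v_{0} + v_{8} ; sig = ⟨2 | 1 1⟩
  P={3,6}:  v_{3} + v_{6} = v_{5} + v_{8} ; sig = ⟨2 | 1 1⟩
  P={5,6}:  v_{5} + v_{6} = v_{1} + v_{8} ; sig = ⟨2 | 1 1⟩
  P={3,4}:  v_{3} + v_{4} = v_{1} + v_{5} + 2·v_{8} ; sig = ⟨2 | 1 1 2⟩
  P={4,7}:  v_{4} + v_{7} = v_{1} + 2·v_{8} ; sig = ⟨2 | 1 2⟩
  P={1,3}:  v_{1} + v_{3} = 2·v_{5} ; sig = ⟨2 | 2⟩
  P={2,4}:  v_{2} + v_{4} = 2·v_{6} ; sig = ⟨2 | 2⟩
  P={4,5}:  v_{4} + v_{5} = 2·v_{1} + 2·v_{8} ; sig = ⟨2 | 2 2⟩
  P={0,1,8}:  v_{0} + v_{1} + v_{8} = 0 ; sig = ⟨3 | 0⟩
  P={0,5,8}:  v_{0} + v_{5} + v_{8} = v_{7} ; sig = ⟨3 | 1⟩
  P={1,2,8}:  v_{1} + v_{2} + v_{8} = v_{6} ; sig = ⟨3 | 1⟩
  P={1,6,8}:  v_{1} + v_{6} + v_{8} = v_{4} ; sig = ⟨3 | 1⟩
  P={0,3,8}:  v_{0} + v_{3} + v_{8} = 2·v_{7} ; sig = ⟨3 | 2⟩

Signatures (|P|; sorted positive RHS coefficients), sorted:
    |P|=2: 15 collections, coeffs (), (1), (1), (1), (1), (1), (1), (1,1), (1,1), (1,1), (1,1,2), (1,2), (2), (2), (2,2)
    |P|=3: 5 collections, coeffs (), (1), (1), (1), (2)


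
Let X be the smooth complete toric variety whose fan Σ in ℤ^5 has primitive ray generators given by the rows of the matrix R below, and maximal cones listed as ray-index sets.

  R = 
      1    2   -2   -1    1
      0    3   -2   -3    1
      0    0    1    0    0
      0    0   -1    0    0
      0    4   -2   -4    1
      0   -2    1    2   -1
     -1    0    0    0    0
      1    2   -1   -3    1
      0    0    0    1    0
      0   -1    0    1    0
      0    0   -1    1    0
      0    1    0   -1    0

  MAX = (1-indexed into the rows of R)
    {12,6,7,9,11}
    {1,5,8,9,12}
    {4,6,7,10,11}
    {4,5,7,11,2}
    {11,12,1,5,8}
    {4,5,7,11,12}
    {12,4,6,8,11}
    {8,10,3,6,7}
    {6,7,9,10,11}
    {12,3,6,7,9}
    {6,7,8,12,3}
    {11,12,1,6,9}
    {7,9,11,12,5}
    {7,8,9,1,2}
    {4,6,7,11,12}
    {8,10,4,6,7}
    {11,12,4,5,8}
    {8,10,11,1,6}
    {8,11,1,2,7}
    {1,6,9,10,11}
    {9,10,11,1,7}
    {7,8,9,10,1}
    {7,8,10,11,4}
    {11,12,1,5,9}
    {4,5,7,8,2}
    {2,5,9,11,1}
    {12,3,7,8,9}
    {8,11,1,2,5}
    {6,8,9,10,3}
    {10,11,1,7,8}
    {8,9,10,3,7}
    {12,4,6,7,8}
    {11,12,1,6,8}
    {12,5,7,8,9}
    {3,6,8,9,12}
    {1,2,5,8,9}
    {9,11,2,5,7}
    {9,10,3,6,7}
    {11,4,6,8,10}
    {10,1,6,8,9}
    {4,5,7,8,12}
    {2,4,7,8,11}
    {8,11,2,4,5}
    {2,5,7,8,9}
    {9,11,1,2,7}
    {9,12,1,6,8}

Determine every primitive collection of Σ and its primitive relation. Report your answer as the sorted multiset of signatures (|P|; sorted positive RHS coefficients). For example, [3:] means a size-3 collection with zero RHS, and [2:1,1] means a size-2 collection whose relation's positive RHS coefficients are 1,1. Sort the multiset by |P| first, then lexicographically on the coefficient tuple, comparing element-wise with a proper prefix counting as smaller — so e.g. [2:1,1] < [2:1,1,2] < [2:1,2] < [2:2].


Δ(Σ) — 12 vertices, 21 min non-faces:

  {3,4}:  v_{3} + v_{4} = 0  →  sig = [2:]
  {10,12}:  v_{10} + v_{12} = 0  →  sig = [2:]
  {2,12}:  v_{2} + v_{12} = v_{5}  →  sig = [2:1]
  {3,11}:  v_{3} + v_{11} = v_{9}  →  sig = [2:1]
  {4,9}:  v_{4} + v_{9} = v_{11}  →  sig = [2:1]
  {5,10}:  v_{5} + v_{10} = v_{2}  →  sig = [2:1]
  {2,6}:  v_{2} + v_{6} = v_{4} + v_{12}  →  sig = [2:1,1]
  {2,10}:  v_{2} + v_{10} = v_{7} + v_{8} + v_{11}  →  sig = [2:1,1,1]
  {2,3}:  v_{2} + v_{3} = v_{7} + v_{8} + v_{9} + v_{12}  →  sig = [2:1,1,1,1]
  {3,5}:  v_{3} + v_{5} = v_{7} + v_{8} + v_{9} + 2·v_{12}  →  sig = [2:1,1,1,2]
  {1,3}:  v_{1} + v_{3} = v_{8} + 2·v_{9}  →  sig = [2:1,2]
  {1,4}:  v_{1} + v_{4} = v_{8} + 2·v_{11}  →  sig = [2:1,2]
  {5,6}:  v_{5} + v_{6} = v_{4} + 2·v_{12}  →  sig = [2:1,2]
  {1,6,7}:  v_{1} + v_{6} + v_{7} = v_{11}  →  sig = [3:1]
  {8,9,11}:  v_{8} + v_{9} + v_{11} = v_{1}  →  sig = [3:1]
  {1,7,12}:  v_{1} + v_{7} + v_{12} = v_{2} + v_{9}  →  sig = [3:1,1]
  {1,5,7}:  v_{1} + v_{5} + v_{7} = 2·v_{2} + v_{9}  →  sig = [3:1,2]
  {6,7,8,9}:  v_{6} + v_{7} + v_{8} + v_{9} = 0  →  sig = [4:]
  {6,7,8,11}:  v_{6} + v_{7} + v_{8} + v_{11} = v_{4}  →  sig = [4:1]
  {7,8,11,12}:  v_{7} + v_{8} + v_{11} + v_{12} = v_{2}  →  sig = [4:1]
  {5,7,8,11}:  v_{5} + v_{7} + v_{8} + v_{11} = 2·v_{2}  →  sig = [4:2]

Signatures (|P|; sorted positive RHS coefficients), sorted:
    [2:]
    [2:]
    [2:1]
    [2:1]
    [2:1]
    [2:1]
    [2:1,1]
    [2:1,1,1]
    [2:1,1,1,1]
    [2:1,1,1,2]
    [2:1,2]
    [2:1,2]
    [2:1,2]
    [3:1]
    [3:1]
    [3:1,1]
    [3:1,2]
    [4:]
    [4:1]
    [4:1]
    [4:2]
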